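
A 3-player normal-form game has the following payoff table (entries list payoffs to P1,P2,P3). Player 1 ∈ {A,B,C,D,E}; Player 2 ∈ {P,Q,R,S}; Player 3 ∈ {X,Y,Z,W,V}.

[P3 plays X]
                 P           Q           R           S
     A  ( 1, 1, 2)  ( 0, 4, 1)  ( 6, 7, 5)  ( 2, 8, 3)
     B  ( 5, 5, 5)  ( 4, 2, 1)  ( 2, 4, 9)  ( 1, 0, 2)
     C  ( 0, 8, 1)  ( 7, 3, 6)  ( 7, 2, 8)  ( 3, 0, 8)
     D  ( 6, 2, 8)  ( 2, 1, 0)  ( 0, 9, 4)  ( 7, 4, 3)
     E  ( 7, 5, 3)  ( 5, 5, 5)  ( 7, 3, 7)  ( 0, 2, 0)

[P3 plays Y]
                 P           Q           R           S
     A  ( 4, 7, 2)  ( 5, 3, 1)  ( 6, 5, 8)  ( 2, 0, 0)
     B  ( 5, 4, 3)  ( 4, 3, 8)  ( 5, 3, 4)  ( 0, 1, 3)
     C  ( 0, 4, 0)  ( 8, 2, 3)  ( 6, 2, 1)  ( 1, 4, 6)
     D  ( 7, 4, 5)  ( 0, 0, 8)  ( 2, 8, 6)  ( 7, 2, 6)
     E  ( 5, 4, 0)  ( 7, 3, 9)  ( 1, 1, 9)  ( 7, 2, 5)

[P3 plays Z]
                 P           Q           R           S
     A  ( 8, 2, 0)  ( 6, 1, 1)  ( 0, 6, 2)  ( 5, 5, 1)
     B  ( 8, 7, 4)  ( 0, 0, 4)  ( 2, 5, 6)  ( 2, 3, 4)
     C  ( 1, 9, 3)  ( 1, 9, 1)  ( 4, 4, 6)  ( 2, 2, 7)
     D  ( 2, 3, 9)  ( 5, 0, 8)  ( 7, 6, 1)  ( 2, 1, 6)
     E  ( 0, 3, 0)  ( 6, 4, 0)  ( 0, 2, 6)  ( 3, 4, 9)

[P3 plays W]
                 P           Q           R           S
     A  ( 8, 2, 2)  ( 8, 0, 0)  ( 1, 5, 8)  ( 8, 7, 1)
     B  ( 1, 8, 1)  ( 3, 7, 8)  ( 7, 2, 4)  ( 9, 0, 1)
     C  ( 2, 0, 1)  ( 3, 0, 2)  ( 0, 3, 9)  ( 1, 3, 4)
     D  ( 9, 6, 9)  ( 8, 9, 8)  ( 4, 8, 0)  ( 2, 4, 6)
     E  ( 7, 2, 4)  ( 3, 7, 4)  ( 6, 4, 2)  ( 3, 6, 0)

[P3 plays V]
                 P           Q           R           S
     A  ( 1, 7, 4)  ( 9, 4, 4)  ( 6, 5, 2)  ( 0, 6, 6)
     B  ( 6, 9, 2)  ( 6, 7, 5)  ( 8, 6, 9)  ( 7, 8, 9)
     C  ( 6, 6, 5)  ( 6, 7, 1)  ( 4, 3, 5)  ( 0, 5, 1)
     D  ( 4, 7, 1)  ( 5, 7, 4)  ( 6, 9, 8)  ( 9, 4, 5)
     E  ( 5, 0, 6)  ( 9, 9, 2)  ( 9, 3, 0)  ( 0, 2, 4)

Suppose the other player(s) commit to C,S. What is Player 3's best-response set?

BR_3 = {X}

u_3(X vs C,S) = 8
u_3(Y vs C,S) = 6
u_3(Z vs C,S) = 7
u_3(W vs C,S) = 4
u_3(V vs C,S) = 1
max payoff 8 at {X}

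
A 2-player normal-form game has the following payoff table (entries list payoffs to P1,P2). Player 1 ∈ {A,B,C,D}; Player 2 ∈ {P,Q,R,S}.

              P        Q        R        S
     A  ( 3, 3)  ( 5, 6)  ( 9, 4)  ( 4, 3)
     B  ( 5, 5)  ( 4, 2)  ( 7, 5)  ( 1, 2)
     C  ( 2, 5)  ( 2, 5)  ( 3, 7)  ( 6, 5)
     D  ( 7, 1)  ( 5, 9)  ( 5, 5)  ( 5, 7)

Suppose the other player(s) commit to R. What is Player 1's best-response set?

argmax u_1 = {A}

u_1(A vs R) = 9
u_1(B vs R) = 7
u_1(C vs R) = 3
u_1(D vs R) = 5
max payoff 9 at {A}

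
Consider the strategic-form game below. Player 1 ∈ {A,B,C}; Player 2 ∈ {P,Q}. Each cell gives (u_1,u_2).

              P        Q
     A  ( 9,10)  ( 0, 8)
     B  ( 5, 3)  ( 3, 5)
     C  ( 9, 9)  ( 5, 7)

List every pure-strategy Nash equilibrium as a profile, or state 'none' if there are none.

PSNE = {(A,P), (C,P)}

(A,P): NE
(A,Q): not NE [P1→C gives 5>0; P2→P gives 10>8]
(B,P): not NE [P1→C gives 9>5; P2→Q gives 5>3]
(B,Q): not NE [P1→C gives 5>3]
(C,P): NE
(C,Q): not NE [P2→P gives 9>7]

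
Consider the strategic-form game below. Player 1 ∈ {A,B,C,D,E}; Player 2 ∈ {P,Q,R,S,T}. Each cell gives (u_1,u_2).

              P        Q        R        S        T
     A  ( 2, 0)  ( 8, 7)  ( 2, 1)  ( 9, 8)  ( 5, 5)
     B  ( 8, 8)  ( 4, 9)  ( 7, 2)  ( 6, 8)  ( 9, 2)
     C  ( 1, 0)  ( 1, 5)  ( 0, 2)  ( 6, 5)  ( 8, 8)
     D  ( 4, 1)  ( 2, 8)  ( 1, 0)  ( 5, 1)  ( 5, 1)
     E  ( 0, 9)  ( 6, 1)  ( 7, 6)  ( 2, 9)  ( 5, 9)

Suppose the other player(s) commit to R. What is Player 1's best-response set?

argmax u_1 = {B,E}

u_1(A vs R) = 2
u_1(B vs R) = 7
u_1(C vs R) = 0
u_1(D vs R) = 1
u_1(E vs R) = 7
max payoff 7 at {B,E}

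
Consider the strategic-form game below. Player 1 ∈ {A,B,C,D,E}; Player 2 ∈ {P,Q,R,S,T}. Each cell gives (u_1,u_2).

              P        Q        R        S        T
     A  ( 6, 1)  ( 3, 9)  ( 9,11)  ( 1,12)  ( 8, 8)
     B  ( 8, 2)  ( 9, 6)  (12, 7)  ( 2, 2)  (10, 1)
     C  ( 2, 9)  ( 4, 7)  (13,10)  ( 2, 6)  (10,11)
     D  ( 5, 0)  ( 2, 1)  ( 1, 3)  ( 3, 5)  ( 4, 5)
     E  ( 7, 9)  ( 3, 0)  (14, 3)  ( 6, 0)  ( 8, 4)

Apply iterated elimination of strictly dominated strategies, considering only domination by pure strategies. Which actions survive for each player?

P1 drop A (B beats it: P:8>6 Q:9>3 R:12>9 S:2>1 T:10>8)
P1 drop D (E beats it: P:7>5 Q:3>2 R:14>1 S:6>3 T:8>4)
P2 drop Q (R beats it: B:7>6 C:10>7 E:3>0)
P2 drop S (R beats it: B:7>2 C:10>6 E:3>0)
P1→{B,C,E} P2→{P,R,T}

Survivors P1:{B,C,E} P2:{P,R,T}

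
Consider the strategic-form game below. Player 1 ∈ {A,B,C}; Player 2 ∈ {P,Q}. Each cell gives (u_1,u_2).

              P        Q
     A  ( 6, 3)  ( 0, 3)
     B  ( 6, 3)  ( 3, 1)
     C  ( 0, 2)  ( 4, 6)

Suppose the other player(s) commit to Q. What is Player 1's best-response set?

u_1(A vs Q) = 0
u_1(B vs Q) = 3
u_1(C vs Q) = 4
max payoff 4 at {C}

BR_1 = {C}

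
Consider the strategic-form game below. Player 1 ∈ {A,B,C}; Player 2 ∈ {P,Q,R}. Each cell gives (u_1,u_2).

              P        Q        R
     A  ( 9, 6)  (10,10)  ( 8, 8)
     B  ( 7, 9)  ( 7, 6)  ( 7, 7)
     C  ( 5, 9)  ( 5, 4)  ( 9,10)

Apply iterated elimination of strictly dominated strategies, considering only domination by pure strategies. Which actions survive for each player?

Survivors P1:{A,C} P2:{Q,R}

P1 drop B (A beats it: P:9>7 Q:10>7 R:8>7)
P2 drop P (R beats it: A:8>6 C:10>9)
P1→{A,C} P2→{Q,R}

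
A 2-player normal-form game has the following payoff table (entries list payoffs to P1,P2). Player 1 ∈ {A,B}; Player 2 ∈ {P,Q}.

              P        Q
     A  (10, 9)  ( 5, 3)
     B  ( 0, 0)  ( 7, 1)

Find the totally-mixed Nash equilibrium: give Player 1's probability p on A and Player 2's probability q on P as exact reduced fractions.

P1 mixes 1/7 on A; P2 mixes 1/6 on P

P1 indiff ⇒ q·10+(1-q)·5 = q·0+(1-q)·7 ⇒ q(10) = (1-q)(2) ⇒ q = 1/6
P2 indiff ⇒ p·9+(1-p)·0 = p·3+(1-p)·1 ⇒ p(6) = (1-p)(1) ⇒ p = 1/7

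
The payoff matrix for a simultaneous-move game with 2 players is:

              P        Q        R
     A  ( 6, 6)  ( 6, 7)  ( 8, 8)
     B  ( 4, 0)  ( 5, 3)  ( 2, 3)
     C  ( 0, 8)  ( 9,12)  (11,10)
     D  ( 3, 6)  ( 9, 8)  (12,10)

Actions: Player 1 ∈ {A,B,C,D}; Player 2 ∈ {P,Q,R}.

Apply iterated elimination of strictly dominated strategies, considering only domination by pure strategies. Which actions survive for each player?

P1 drop B (A beats it: P:6>4 Q:6>5 R:8>2)
P2 drop P (Q beats it: A:7>6 C:12>8 D:8>6)
P1 drop A (C beats it: Q:9>6 R:11>8)
P1→{C,D} P2→{Q,R}

Survivors P1:{C,D} P2:{Q,R}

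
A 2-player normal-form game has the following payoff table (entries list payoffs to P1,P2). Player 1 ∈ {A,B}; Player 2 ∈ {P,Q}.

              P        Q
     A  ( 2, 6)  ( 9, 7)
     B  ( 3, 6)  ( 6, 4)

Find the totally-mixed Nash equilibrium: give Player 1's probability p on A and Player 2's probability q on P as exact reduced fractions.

P1 indiff ⇒ q·2+(1-q)·9 = q·3+(1-q)·6 ⇒ q(-1) = (1-q)(-3) ⇒ q = 3/4
P2 indiff ⇒ p·6+(1-p)·6 = p·7+(1-p)·4 ⇒ p(-1) = (1-p)(-2) ⇒ p = 2/3

p=2/3, q=3/4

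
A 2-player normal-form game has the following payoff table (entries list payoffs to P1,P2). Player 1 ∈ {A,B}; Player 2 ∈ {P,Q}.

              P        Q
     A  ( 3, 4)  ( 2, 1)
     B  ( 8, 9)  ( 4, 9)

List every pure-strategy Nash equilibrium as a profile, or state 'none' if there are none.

(A,P): not NE [P1→B gives 8>3]
(A,Q): not NE [P1→B gives 4>2; P2→P gives 4>1]
(B,P): NE
(B,Q): NE

NE set: (B,P), (B,Q)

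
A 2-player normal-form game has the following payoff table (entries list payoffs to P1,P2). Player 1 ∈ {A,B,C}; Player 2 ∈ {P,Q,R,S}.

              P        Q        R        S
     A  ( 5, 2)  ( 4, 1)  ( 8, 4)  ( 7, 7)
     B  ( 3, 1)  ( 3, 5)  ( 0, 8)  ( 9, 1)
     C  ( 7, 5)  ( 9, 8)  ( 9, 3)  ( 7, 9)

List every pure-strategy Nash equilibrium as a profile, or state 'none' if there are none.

(A,P): not NE [P1→C gives 7>5; P2→S gives 7>2]
(A,Q): not NE [P1→C gives 9>4; P2→S gives 7>1]
(A,R): not NE [P1→C gives 9>8; P2→S gives 7>4]
(A,S): not NE [P1→B gives 9>7]
(B,P): not NE [P1→C gives 7>3; P2→R gives 8>1]
(B,Q): not NE [P1→C gives 9>3; P2→R gives 8>5]
(B,R): not NE [P1→C gives 9>0]
(B,S): not NE [P2→R gives 8>1]
(C,P): not NE [P2→S gives 9>5]
(C,Q): not NE [P2→S gives 9>8]
(C,R): not NE [P2→S gives 9>3]
(C,S): not NE [P1→B gives 9>7]

No pure NE.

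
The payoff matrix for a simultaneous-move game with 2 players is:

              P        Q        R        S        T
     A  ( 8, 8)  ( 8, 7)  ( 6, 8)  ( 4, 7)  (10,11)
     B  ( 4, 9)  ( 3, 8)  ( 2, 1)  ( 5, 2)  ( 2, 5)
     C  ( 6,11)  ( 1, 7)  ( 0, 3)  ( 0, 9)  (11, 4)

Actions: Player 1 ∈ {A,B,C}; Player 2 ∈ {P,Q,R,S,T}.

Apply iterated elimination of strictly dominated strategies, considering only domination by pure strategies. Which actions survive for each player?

IESDS → P1:{A,C} P2:{P,T}

P2 drop Q (P beats it: A:8>7 B:9>8 C:11>7)
P2 drop R (T beats it: A:11>8 B:5>1 C:4>3)
P2 drop S (P beats it: A:8>7 B:9>2 C:11>9)
P1 drop B (A beats it: P:8>4 T:10>2)
P1→{A,C} P2→{P,T}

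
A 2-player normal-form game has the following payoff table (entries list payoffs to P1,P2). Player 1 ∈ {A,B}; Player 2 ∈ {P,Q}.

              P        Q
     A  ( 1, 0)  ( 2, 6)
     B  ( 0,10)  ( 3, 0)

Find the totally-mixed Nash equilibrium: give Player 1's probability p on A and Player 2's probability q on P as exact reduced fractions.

(p,q) = (5/8, 1/2)

P1 indiff ⇒ q·1+(1-q)·2 = q·0+(1-q)·3 ⇒ q(1) = (1-q)(1) ⇒ q = 1/2
P2 indiff ⇒ p·0+(1-p)·10 = p·6+(1-p)·0 ⇒ p(-6) = (1-p)(-10) ⇒ p = 5/8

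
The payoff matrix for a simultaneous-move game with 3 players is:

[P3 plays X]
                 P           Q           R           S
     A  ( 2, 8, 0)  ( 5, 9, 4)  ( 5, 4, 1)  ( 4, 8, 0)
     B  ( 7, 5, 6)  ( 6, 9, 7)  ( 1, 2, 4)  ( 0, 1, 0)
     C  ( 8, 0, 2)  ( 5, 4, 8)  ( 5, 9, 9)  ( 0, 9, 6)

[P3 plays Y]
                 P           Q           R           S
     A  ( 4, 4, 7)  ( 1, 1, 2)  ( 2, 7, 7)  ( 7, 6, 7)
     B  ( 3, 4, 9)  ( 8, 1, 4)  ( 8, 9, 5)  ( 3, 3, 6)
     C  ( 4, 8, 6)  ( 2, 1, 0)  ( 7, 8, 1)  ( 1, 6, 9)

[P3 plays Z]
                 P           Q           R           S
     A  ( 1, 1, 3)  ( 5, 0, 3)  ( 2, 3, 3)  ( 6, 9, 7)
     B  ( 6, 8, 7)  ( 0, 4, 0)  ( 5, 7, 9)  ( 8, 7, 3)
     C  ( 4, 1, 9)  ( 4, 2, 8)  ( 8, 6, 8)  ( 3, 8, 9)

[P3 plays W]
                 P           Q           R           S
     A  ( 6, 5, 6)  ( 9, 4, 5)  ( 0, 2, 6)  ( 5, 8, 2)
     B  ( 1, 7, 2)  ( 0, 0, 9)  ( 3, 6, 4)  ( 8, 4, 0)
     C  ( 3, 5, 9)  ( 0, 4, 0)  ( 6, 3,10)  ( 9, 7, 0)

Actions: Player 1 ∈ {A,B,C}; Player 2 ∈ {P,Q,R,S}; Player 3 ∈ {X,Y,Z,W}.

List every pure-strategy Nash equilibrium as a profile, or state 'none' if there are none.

(A,P,X): not NE [P1→C gives 8>2; P2→Q gives 9>8; P3→Y gives 7>0]
(A,P,Y): not NE [P2→R gives 7>4]
(A,P,Z): not NE [P1→B gives 6>1; P2→S gives 9>1; P3→Y gives 7>3]
(A,P,W): not NE [P2→S gives 8>5; P3→Y gives 7>6]
(A,Q,X): not NE [P1→B gives 6>5; P3→W gives 5>4]
(A,Q,Y): not NE [P1→B gives 8>1; P2→R gives 7>1; P3→W gives 5>2]
(A,Q,Z): not NE [P2→S gives 9>0; P3→W gives 5>3]
(A,Q,W): not NE [P2→S gives 8>4]
(A,R,X): not NE [P2→Q gives 9>4; P3→Y gives 7>1]
(A,R,Y): not NE [P1→B gives 8>2]
(A,R,Z): not NE [P1→C gives 8>2; P2→S gives 9>3; P3→Y gives 7>3]
(A,R,W): not NE [P1→C gives 6>0; P2→S gives 8>2; P3→Y gives 7>6]
(A,S,X): not NE [P2→Q gives 9>8; P3→Z gives 7>0]
(A,S,Y): not NE [P2→R gives 7>6]
(A,S,Z): not NE [P1→B gives 8>6]
(A,S,W): not NE [P1→C gives 9>5; P3→Z gives 7>2]
(B,P,X): not NE [P1→C gives 8>7; P2→Q gives 9>5; P3→Y gives 9>6]
(B,P,Y): not NE [P1→C gives 4>3; P2→R gives 9>4]
(B,P,Z): not NE [P3→Y gives 9>7]
(B,P,W): not NE [P1→A gives 6>1; P3→Y gives 9>2]
(B,Q,X): not NE [P3→W gives 9>7]
(B,Q,Y): not NE [P2→R gives 9>1; P3→W gives 9>4]
(B,Q,Z): not NE [P1→A gives 5>0; P2→P gives 8>4; P3→W gives 9>0]
(B,Q,W): not NE [P1→A gives 9>0; P2→P gives 7>0]
(B,R,X): not NE [P1→C gives 5>1; P2→Q gives 9>2; P3→Z gives 9>4]
(B,R,Y): not NE [P3→Z gives 9>5]
(B,R,Z): not NE [P1→C gives 8>5; P2→P gives 8>7]
(B,R,W): not NE [P1→C gives 6>3; P2→P gives 7>6; P3→Z gives 9>4]
(B,S,X): not NE [P1→A gives 4>0; P2→Q gives 9>1; P3→Y gives 6>0]
(B,S,Y): not NE [P1→A gives 7>3; P2→R gives 9>3]
(B,S,Z): not NE [P2→P gives 8>7; P3→Y gives 6>3]
(B,S,W): not NE [P1→C gives 9>8; P2→P gives 7>4; P3→Y gives 6>0]
(C,P,X): not NE [P2→S gives 9>0; P3→W gives 9>2]
(C,P,Y): not NE [P3→W gives 9>6]
(C,P,Z): not NE [P1→B gives 6>4; P2→S gives 8>1]
(C,P,W): not NE [P1→A gives 6>3; P2→S gives 7>5]
(C,Q,X): not NE [P1→B gives 6>5; P2→S gives 9>4]
(C,Q,Y): not NE [P1→B gives 8>2; P2→R gives 8>1; P3→Z gives 8>0]
(C,Q,Z): not NE [P1→A gives 5>4; P2→S gives 8>2]
(C,Q,W): not NE [P1→A gives 9>0; P2→S gives 7>4; P3→Z gives 8>0]
(C,R,X): not NE [P3→W gives 10>9]
(C,R,Y): not NE [P1→B gives 8>7; P3→W gives 10>1]
(C,R,Z): not NE [P2→S gives 8>6; P3→W gives 10>8]
(C,R,W): not NE [P2→S gives 7>3]
(C,S,X): not NE [P1→A gives 4>0; P3→Z gives 9>6]
(C,S,Y): not NE [P1→A gives 7>1; P2→R gives 8>6]
(C,S,Z): not NE [P1→B gives 8>3]
(C,S,W): not NE [P3→Z gives 9>0]

Equilibria: none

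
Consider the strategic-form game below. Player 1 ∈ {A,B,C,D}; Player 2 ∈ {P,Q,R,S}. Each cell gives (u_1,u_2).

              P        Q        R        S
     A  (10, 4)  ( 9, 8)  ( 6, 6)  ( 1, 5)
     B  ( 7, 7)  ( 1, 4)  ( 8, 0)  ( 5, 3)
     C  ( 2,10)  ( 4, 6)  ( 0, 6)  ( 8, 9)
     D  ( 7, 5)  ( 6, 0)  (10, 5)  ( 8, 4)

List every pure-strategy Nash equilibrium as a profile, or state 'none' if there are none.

(A,P): not NE [P2→Q gives 8>4]
(A,Q): NE
(A,R): not NE [P1→D gives 10>6; P2→Q gives 8>6]
(A,S): not NE [P1→D gives 8>1; P2→Q gives 8>5]
(B,P): not NE [P1→A gives 10>7]
(B,Q): not NE [P1→A gives 9>1; P2→P gives 7>4]
(B,R): not NE [P1→D gives 10>8; P2→P gives 7>0]
(B,S): not NE [P1→D gives 8>5; P2→P gives 7>3]
(C,P): not NE [P1→A gives 10>2]
(C,Q): not NE [P1→A gives 9>4; P2→P gives 10>6]
(C,R): not NE [P1→D gives 10>0; P2→P gives 10>6]
(C,S): not NE [P2→P gives 10>9]
(D,P): not NE [P1→A gives 10>7]
(D,Q): not NE [P1→A gives 9>6; P2→R gives 5>0]
(D,R): NE
(D,S): not NE [P2→R gives 5>4]

PSNE = {(A,Q), (D,R)}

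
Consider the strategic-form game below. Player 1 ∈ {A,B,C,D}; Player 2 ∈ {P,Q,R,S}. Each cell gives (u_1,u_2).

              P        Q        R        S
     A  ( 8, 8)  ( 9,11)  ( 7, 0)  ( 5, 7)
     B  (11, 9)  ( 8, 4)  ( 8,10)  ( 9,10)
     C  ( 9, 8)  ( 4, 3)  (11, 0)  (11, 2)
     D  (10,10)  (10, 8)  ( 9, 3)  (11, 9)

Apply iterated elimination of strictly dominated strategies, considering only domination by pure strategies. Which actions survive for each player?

P1 drop A (D beats it: P:10>8 Q:10>9 R:9>7 S:11>5)
P2 drop Q (P beats it: B:9>4 C:8>3 D:10>8)
P1→{B,C,D} P2→{P,R,S}

IESDS → P1:{B,C,D} P2:{P,R,S}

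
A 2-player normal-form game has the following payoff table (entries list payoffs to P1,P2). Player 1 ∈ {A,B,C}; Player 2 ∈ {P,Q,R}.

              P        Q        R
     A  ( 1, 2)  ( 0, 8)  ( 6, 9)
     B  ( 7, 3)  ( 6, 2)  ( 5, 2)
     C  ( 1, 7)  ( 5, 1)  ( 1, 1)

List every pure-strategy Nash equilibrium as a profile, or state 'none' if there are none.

PSNE = {(A,R), (B,P)}

(A,P): not NE [P1→B gives 7>1; P2→R gives 9>2]
(A,Q): not NE [P1→B gives 6>0; P2→R gives 9>8]
(A,R): NE
(B,P): NE
(B,Q): not NE [P2→P gives 3>2]
(B,R): not NE [P1→A gives 6>5; P2→P gives 3>2]
(C,P): not NE [P1→B gives 7>1]
(C,Q): not NE [P1→B gives 6>5; P2→P gives 7>1]
(C,R): not NE [P1→A gives 6>1; P2→P gives 7>1]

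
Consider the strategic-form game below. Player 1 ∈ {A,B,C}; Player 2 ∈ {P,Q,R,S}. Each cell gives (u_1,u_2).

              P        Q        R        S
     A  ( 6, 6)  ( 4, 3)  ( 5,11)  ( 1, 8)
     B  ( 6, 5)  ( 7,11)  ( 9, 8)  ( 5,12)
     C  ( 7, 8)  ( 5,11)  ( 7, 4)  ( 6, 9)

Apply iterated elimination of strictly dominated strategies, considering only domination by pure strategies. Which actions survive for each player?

Survivors P1:{B,C} P2:{Q,S}

P1 drop A (C beats it: P:7>6 Q:5>4 R:7>5 S:6>1)
P2 drop P (Q beats it: B:11>5 C:11>8)
P2 drop R (Q beats it: B:11>8 C:11>4)
P1→{B,C} P2→{Q,S}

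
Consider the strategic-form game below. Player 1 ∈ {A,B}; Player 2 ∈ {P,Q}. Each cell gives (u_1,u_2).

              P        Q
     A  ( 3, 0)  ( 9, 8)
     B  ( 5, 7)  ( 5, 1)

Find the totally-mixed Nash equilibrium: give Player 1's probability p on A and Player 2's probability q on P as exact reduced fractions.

(p,q) = (3/7, 2/3)

P1 indiff ⇒ q·3+(1-q)·9 = q·5+(1-q)·5 ⇒ q(-2) = (1-q)(-4) ⇒ q = 2/3
P2 indiff ⇒ p·0+(1-p)·7 = p·8+(1-p)·1 ⇒ p(-8) = (1-p)(-6) ⇒ p = 3/7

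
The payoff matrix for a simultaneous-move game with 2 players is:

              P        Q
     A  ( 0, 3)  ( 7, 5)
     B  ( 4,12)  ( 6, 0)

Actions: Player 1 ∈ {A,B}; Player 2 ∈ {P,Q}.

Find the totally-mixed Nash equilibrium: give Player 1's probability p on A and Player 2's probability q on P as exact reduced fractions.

P1 indiff ⇒ q·0+(1-q)·7 = q·4+(1-q)·6 ⇒ q(-4) = (1-q)(-1) ⇒ q = 1/5
P2 indiff ⇒ p·3+(1-p)·12 = p·5+(1-p)·0 ⇒ p(-2) = (1-p)(-12) ⇒ p = 6/7

(p,q) = (6/7, 1/5)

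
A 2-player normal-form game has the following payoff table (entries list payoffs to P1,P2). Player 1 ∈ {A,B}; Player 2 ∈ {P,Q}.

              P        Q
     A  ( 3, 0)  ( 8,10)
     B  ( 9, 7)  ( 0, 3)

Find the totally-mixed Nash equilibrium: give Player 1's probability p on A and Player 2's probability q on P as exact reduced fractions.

P1 indiff ⇒ q·3+(1-q)·8 = q·9+(1-q)·0 ⇒ q(-6) = (1-q)(-8) ⇒ q = 4/7
P2 indiff ⇒ p·0+(1-p)·7 = p·10+(1-p)·3 ⇒ p(-10) = (1-p)(-4) ⇒ p = 2/7

(p,q) = (2/7, 4/7)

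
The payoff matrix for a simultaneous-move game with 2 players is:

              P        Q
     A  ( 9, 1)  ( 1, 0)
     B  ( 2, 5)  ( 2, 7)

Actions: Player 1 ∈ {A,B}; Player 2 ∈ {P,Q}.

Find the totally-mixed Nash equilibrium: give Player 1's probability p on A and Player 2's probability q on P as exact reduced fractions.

P1 indiff ⇒ q·9+(1-q)·1 = q·2+(1-q)·2 ⇒ q(7) = (1-q)(1) ⇒ q = 1/8
P2 indiff ⇒ p·1+(1-p)·5 = p·0+(1-p)·7 ⇒ p(1) = (1-p)(2) ⇒ p = 2/3

(p,q) = (2/3, 1/8)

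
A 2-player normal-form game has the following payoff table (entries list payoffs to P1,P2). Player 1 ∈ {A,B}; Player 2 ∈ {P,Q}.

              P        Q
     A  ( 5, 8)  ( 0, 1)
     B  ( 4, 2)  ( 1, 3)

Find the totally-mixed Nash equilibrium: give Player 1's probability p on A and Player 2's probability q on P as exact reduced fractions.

(p,q) = (1/8, 1/2)

P1 indiff ⇒ q·5+(1-q)·0 = q·4+(1-q)·1 ⇒ q(1) = (1-q)(1) ⇒ q = 1/2
P2 indiff ⇒ p·8+(1-p)·2 = p·1+(1-p)·3 ⇒ p(7) = (1-p)(1) ⇒ p = 1/8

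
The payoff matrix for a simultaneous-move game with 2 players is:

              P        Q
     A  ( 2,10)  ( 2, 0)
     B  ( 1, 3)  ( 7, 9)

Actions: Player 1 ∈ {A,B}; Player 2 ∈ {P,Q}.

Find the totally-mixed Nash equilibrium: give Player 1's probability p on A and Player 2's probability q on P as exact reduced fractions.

P1 indiff ⇒ q·2+(1-q)·2 = q·1+(1-q)·7 ⇒ q(1) = (1-q)(5) ⇒ q = 5/6
P2 indiff ⇒ p·10+(1-p)·3 = p·0+(1-p)·9 ⇒ p(10) = (1-p)(6) ⇒ p = 3/8

p=3/8, q=5/6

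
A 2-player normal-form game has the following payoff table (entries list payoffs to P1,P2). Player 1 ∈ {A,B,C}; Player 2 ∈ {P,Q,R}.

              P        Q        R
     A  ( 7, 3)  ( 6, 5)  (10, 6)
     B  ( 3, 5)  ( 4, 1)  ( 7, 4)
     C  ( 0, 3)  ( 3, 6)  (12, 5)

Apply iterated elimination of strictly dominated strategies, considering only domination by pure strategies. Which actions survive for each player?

P1 drop B (A beats it: P:7>3 Q:6>4 R:10>7)
P2 drop P (Q beats it: A:5>3 C:6>3)
P1→{A,C} P2→{Q,R}

Survivors P1:{A,C} P2:{Q,R}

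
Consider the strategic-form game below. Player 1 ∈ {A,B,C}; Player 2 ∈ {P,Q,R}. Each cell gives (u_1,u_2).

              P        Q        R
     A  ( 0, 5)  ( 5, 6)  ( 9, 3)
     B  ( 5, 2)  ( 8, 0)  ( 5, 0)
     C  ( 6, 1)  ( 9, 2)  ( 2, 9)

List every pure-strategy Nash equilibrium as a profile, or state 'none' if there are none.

(A,P): not NE [P1→C gives 6>0; P2→Q gives 6>5]
(A,Q): not NE [P1→C gives 9>5]
(A,R): not NE [P2→Q gives 6>3]
(B,P): not NE [P1→C gives 6>5]
(B,Q): not NE [P1→C gives 9>8; P2→P gives 2>0]
(B,R): not NE [P1→A gives 9>5; P2→P gives 2>0]
(C,P): not NE [P2→R gives 9>1]
(C,Q): not NE [P2→R gives 9>2]
(C,R): not NE [P1→A gives 9>2]

Equilibria: none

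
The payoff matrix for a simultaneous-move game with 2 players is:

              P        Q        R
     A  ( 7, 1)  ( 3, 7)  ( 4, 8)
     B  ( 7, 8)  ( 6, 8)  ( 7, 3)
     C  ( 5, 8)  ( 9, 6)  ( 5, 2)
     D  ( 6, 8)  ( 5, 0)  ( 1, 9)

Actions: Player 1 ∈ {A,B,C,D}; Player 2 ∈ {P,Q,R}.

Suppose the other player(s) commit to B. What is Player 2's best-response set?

u_2(P vs B) = 8
u_2(Q vs B) = 8
u_2(R vs B) = 3
max payoff 8 at {P,Q}

P2 best: {P,Q}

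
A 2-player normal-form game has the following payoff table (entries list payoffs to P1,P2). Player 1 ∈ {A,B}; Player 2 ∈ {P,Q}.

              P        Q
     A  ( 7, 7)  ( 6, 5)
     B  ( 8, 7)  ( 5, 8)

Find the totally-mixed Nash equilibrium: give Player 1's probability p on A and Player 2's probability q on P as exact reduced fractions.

P1 indiff ⇒ q·7+(1-q)·6 = q·8+(1-q)·5 ⇒ q(-1) = (1-q)(-1) ⇒ q = 1/2
P2 indiff ⇒ p·7+(1-p)·7 = p·5+(1-p)·8 ⇒ p(2) = (1-p)(1) ⇒ p = 1/3

P1 mixes 1/3 on A; P2 mixes 1/2 on P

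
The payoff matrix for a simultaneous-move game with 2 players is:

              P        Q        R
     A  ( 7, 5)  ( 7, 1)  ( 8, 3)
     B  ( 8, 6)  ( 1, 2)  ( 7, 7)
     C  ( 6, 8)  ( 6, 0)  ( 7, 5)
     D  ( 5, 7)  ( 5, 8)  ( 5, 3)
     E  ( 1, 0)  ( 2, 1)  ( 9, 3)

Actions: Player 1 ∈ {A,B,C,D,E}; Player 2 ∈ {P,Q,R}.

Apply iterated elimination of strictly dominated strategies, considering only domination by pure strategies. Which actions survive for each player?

P1 drop C (A beats it: P:7>6 Q:7>6 R:8>7)
P1 drop D (A beats it: P:7>5 Q:7>5 R:8>5)
P2 drop Q (R beats it: A:3>1 B:7>2 E:3>1)
P1→{A,B,E} P2→{P,R}

IESDS → P1:{A,B,E} P2:{P,R}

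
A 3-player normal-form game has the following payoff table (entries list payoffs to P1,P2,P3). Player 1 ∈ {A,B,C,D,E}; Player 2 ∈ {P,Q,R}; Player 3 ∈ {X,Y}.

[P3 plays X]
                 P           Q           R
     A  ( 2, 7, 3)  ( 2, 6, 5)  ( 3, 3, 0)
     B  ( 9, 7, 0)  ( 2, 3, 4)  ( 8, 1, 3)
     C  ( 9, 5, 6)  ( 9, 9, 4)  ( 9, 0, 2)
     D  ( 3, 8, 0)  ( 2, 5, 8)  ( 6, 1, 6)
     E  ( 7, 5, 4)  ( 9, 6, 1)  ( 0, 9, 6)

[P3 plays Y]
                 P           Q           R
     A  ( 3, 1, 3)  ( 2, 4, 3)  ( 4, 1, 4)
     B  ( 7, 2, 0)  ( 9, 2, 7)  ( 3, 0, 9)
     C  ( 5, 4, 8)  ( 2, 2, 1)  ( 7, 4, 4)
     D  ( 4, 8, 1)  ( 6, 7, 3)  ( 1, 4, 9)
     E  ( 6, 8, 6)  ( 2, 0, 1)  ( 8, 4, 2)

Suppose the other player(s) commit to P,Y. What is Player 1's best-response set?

u_1(A vs P,Y) = 3
u_1(B vs P,Y) = 7
u_1(C vs P,Y) = 5
u_1(D vs P,Y) = 4
u_1(E vs P,Y) = 6
max payoff 7 at {B}

argmax u_1 = {B}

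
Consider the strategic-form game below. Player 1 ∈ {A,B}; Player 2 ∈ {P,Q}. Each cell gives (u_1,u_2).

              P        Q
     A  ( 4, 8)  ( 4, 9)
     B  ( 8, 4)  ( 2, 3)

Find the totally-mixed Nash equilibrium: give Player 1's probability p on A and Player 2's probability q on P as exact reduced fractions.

(p,q) = (1/2, 1/3)

P1 indiff ⇒ q·4+(1-q)·4 = q·8+(1-q)·2 ⇒ q(-4) = (1-q)(-2) ⇒ q = 1/3
P2 indiff ⇒ p·8+(1-p)·4 = p·9+(1-p)·3 ⇒ p(-1) = (1-p)(-1) ⇒ p = 1/2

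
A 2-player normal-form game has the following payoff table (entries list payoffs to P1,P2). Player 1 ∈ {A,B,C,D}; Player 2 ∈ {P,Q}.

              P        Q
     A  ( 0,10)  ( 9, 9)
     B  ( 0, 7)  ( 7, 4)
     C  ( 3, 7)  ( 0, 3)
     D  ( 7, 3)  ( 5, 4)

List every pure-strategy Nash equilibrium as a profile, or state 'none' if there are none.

(A,P): not NE [P1→D gives 7>0]
(A,Q): not NE [P2→P gives 10>9]
(B,P): not NE [P1→D gives 7>0]
(B,Q): not NE [P1→A gives 9>7; P2→P gives 7>4]
(C,P): not NE [P1→D gives 7>3]
(C,Q): not NE [P1→A gives 9>0; P2→P gives 7>3]
(D,P): not NE [P2→Q gives 4>3]
(D,Q): not NE [P1→A gives 9>5]

No pure NE.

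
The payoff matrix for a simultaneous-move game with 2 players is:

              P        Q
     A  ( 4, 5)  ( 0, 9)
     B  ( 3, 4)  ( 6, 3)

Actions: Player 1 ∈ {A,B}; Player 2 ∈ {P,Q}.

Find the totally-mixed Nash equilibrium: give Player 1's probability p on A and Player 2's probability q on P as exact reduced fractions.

P1 mixes 1/5 on A; P2 mixes 6/7 on P

P1 indiff ⇒ q·4+(1-q)·0 = q·3+(1-q)·6 ⇒ q(1) = (1-q)(6) ⇒ q = 6/7
P2 indiff ⇒ p·5+(1-p)·4 = p·9+(1-p)·3 ⇒ p(-4) = (1-p)(-1) ⇒ p = 1/5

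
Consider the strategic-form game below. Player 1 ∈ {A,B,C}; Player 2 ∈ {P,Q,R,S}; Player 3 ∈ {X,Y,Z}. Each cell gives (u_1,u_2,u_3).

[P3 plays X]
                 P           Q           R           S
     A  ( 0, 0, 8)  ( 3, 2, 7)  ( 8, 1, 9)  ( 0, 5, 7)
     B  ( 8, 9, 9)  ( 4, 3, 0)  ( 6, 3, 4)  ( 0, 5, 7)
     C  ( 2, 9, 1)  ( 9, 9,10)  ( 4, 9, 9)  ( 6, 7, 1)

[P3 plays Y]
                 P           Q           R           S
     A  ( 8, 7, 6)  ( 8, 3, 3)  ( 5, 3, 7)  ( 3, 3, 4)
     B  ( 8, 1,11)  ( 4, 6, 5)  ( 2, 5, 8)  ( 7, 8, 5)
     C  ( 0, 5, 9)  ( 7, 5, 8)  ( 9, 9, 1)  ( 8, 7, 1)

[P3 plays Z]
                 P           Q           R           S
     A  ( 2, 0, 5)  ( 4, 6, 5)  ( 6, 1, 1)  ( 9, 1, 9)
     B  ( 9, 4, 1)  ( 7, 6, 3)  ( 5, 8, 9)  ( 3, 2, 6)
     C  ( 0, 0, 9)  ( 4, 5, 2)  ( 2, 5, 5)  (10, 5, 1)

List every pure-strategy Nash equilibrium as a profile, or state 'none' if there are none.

(A,P,X): not NE [P1→B gives 8>0; P2→S gives 5>0]
(A,P,Y): not NE [P3→X gives 8>6]
(A,P,Z): not NE [P1→B gives 9>2; P2→Q gives 6>0; P3→X gives 8>5]
(A,Q,X): not NE [P1→C gives 9>3; P2→S gives 5>2]
(A,Q,Y): not NE [P2→P gives 7>3; P3→X gives 7>3]
(A,Q,Z): not NE [P1→B gives 7>4; P3→X gives 7>5]
(A,R,X): not NE [P2→S gives 5>1]
(A,R,Y): not NE [P1→C gives 9>5; P2→P gives 7>3; P3→X gives 9>7]
(A,R,Z): not NE [P2→Q gives 6>1; P3→X gives 9>1]
(A,S,X): not NE [P1→C gives 6>0; P3→Z gives 9>7]
(A,S,Y): not NE [P1→C gives 8>3; P2→P gives 7>3; P3→Z gives 9>4]
(A,S,Z): not NE [P1→C gives 10>9; P2→Q gives 6>1]
(B,P,X): not NE [P3→Y gives 11>9]
(B,P,Y): not NE [P2→S gives 8>1]
(B,P,Z): not NE [P2→R gives 8>4; P3→Y gives 11>1]
(B,Q,X): not NE [P1→C gives 9>4; P2→P gives 9>3; P3→Y gives 5>0]
(B,Q,Y): not NE [P1→A gives 8>4; P2→S gives 8>6]
(B,Q,Z): not NE [P2→R gives 8>6; P3→Y gives 5>3]
(B,R,X): not NE [P1→A gives 8>6; P2→P gives 9>3; P3→Z gives 9>4]
(B,R,Y): not NE [P1→C gives 9>2; P2→S gives 8>5; P3→Z gives 9>8]
(B,R,Z): not NE [P1→A gives 6>5]
(B,S,X): not NE [P1→C gives 6>0; P2→P gives 9>5]
(B,S,Y): not NE [P1→C gives 8>7; P3→X gives 7>5]
(B,S,Z): not NE [P1→C gives 10>3; P2→R gives 8>2; P3→X gives 7>6]
(C,P,X): not NE [P1→B gives 8>2; P3→Z gives 9>1]
(C,P,Y): not NE [P1→B gives 8>0; P2→R gives 9>5]
(C,P,Z): not NE [P1→B gives 9>0; P2→S gives 5>0]
(C,Q,X): NE
(C,Q,Y): not NE [P1→A gives 8>7; P2→R gives 9>5; P3→X gives 10>8]
(C,Q,Z): not NE [P1→B gives 7>4; P3→X gives 10>2]
(C,R,X): not NE [P1→A gives 8>4]
(C,R,Y): not NE [P3→X gives 9>1]
(C,R,Z): not NE [P1→A gives 6>2; P3→X gives 9>5]
(C,S,X): not NE [P2→R gives 9>7]
(C,S,Y): not NE [P2→R gives 9>7]
(C,S,Z): NE

NE set: (C,Q,X), (C,S,Z)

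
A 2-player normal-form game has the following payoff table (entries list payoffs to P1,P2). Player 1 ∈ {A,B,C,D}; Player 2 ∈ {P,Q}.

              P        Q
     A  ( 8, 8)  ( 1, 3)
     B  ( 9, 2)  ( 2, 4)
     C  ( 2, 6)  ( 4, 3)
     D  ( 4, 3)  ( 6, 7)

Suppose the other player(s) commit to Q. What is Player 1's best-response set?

P1 best: {D}

u_1(A vs Q) = 1
u_1(B vs Q) = 2
u_1(C vs Q) = 4
u_1(D vs Q) = 6
max payoff 6 at {D}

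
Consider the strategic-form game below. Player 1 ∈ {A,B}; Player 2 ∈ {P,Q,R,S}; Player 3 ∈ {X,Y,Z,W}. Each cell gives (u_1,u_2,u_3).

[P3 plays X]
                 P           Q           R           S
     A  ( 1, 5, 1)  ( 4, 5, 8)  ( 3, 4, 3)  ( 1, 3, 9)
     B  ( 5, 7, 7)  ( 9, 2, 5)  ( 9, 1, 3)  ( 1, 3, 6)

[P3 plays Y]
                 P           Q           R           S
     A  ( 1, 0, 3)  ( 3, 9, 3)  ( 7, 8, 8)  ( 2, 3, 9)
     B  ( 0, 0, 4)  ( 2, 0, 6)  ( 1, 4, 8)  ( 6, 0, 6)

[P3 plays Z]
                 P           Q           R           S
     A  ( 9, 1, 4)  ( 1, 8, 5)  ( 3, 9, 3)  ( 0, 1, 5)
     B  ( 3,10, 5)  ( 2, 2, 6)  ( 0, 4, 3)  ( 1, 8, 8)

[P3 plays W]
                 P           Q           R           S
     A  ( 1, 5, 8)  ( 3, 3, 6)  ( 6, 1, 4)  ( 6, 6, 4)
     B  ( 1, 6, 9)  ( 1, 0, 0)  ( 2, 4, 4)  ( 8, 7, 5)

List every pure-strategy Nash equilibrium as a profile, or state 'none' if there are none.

PSNE: ∅

(A,P,X): not NE [P1→B gives 5>1; P3→W gives 8>1]
(A,P,Y): not NE [P2→Q gives 9>0; P3→W gives 8>3]
(A,P,Z): not NE [P2→R gives 9>1; P3→W gives 8>4]
(A,P,W): not NE [P2→S gives 6>5]
(A,Q,X): not NE [P1→B gives 9>4]
(A,Q,Y): not NE [P3→X gives 8>3]
(A,Q,Z): not NE [P1→B gives 2>1; P2→R gives 9>8; P3→X gives 8>5]
(A,Q,W): not NE [P2→S gives 6>3; P3→X gives 8>6]
(A,R,X): not NE [P1→B gives 9>3; P2→Q gives 5>4; P3→Y gives 8>3]
(A,R,Y): not NE [P2→Q gives 9>8]
(A,R,Z): not NE [P3→Y gives 8>3]
(A,R,W): not NE [P2→S gives 6>1; P3→Y gives 8>4]
(A,S,X): not NE [P2→Q gives 5>3]
(A,S,Y): not NE [P1→B gives 6>2; P2→Q gives 9>3]
(A,S,Z): not NE [P1→B gives 1>0; P2→R gives 9>1; P3→Y gives 9>5]
(A,S,W): not NE [P1→B gives 8>6; P3→Y gives 9>4]
(B,P,X): not NE [P3→W gives 9>7]
(B,P,Y): not NE [P1→A gives 1>0; P2→R gives 4>0; P3→W gives 9>4]
(B,P,Z): not NE [P1→A gives 9>3; P3→W gives 9>5]
(B,P,W): not NE [P2→S gives 7>6]
(B,Q,X): not NE [P2→P gives 7>2; P3→Z gives 6>5]
(B,Q,Y): not NE [P1→A gives 3>2; P2→R gives 4>0]
(B,Q,Z): not NE [P2→P gives 10>2]
(B,Q,W): not NE [P1→A gives 3>1; P2→S gives 7>0; P3→Z gives 6>0]
(B,R,X): not NE [P2→P gives 7>1; P3→Y gives 8>3]
(B,R,Y): not NE [P1→A gives 7>1]
(B,R,Z): not NE [P1→A gives 3>0; P2→P gives 10>4; P3→Y gives 8>3]
(B,R,W): not NE [P1→A gives 6>2; P2→S gives 7>4; P3→Y gives 8>4]
(B,S,X): not NE [P2→P gives 7>3; P3→Z gives 8>6]
(B,S,Y): not NE [P2→R gives 4>0; P3→Z gives 8>6]
(B,S,Z): not NE [P2→P gives 10>8]
(B,S,W): not NE [P3→Z gives 8>5]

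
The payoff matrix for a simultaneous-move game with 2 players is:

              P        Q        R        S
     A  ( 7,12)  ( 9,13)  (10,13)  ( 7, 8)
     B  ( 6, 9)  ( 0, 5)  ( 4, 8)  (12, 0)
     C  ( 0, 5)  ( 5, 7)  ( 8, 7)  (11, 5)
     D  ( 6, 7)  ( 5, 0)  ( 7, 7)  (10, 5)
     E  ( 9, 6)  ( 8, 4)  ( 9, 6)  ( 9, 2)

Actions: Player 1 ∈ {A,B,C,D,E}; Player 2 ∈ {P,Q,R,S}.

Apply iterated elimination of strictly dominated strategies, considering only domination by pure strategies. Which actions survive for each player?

P2 drop S (R beats it: A:13>8 B:8>0 C:7>5 D:7>5 E:6>2)
P1 drop B (A beats it: P:7>6 Q:9>0 R:10>4)
P1 drop C (A beats it: P:7>0 Q:9>5 R:10>8)
P1 drop D (A beats it: P:7>6 Q:9>5 R:10>7)
P1→{A,E} P2→{P,Q,R}

IESDS → P1:{A,E} P2:{P,Q,R}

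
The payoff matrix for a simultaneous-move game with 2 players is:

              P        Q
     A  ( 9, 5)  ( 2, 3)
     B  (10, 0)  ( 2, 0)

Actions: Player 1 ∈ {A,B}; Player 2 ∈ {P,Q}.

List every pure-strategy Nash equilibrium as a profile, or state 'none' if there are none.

Nash profiles: (B,P), (B,Q)

(A,P): not NE [P1→B gives 10>9]
(A,Q): not NE [P2→P gives 5>3]
(B,P): NE
(B,Q): NE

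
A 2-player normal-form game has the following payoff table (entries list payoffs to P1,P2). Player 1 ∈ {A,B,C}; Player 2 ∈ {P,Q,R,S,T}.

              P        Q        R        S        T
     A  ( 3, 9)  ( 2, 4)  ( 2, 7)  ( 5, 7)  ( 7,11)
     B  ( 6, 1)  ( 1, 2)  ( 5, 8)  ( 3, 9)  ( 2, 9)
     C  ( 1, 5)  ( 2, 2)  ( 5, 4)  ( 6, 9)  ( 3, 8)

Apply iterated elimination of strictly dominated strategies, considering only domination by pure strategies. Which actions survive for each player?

P2 drop P (T beats it: A:11>9 B:9>1 C:8>5)
P2 drop Q (R beats it: A:7>4 B:8>2 C:4>2)
P2 drop R (T beats it: A:11>7 B:9>8 C:8>4)
P1 drop B (A beats it: S:5>3 T:7>2)
P1→{A,C} P2→{S,T}

IESDS → P1:{A,C} P2:{S,T}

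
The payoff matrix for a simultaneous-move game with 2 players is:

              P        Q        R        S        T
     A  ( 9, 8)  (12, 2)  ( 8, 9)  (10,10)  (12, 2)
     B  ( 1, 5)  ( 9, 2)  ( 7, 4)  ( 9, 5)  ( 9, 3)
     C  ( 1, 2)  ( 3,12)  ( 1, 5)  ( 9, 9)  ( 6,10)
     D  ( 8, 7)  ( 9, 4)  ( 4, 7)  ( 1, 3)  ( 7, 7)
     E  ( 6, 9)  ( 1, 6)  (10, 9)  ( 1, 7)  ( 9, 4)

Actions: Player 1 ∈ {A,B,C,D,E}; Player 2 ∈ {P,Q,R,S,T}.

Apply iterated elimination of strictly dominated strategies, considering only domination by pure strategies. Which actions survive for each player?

P1 drop B (A beats it: P:9>1 Q:12>9 R:8>7 S:10>9 T:12>9)
P1 drop C (A beats it: P:9>1 Q:12>3 R:8>1 S:10>9 T:12>6)
P1 drop D (A beats it: P:9>8 Q:12>9 R:8>4 S:10>1 T:12>7)
P2 drop Q (P beats it: A:8>2 E:9>6)
P2 drop T (P beats it: A:8>2 E:9>4)
P1→{A,E} P2→{P,R,S}

IESDS → P1:{A,E} P2:{P,R,S}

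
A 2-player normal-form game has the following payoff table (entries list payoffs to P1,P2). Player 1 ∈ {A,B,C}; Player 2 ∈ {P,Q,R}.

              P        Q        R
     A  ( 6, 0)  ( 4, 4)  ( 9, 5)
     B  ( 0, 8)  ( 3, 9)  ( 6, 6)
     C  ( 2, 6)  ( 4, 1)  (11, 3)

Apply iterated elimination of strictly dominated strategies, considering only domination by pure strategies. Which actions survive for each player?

P1 drop B (A beats it: P:6>0 Q:4>3 R:9>6)
P2 drop Q (R beats it: A:5>4 C:3>1)
P1→{A,C} P2→{P,R}

IESDS → P1:{A,C} P2:{P,R}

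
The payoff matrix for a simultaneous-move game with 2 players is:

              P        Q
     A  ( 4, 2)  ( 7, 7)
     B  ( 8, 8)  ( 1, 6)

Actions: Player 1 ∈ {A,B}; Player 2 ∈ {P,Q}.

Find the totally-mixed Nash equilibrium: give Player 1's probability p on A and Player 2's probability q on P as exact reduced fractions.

P1 indiff ⇒ q·4+(1-q)·7 = q·8+(1-q)·1 ⇒ q(-4) = (1-q)(-6) ⇒ q = 3/5
P2 indiff ⇒ p·2+(1-p)·8 = p·7+(1-p)·6 ⇒ p(-5) = (1-p)(-2) ⇒ p = 2/7

p=2/7, q=3/5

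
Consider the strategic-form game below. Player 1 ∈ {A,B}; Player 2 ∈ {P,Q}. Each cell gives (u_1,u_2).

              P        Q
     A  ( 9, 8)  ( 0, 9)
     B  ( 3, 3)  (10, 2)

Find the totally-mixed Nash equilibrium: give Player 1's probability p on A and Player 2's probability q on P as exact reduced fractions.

P1 indiff ⇒ q·9+(1-q)·0 = q·3+(1-q)·10 ⇒ q(6) = (1-q)(10) ⇒ q = 5/8
P2 indiff ⇒ p·8+(1-p)·3 = p·9+(1-p)·2 ⇒ p(-1) = (1-p)(-1) ⇒ p = 1/2

p=1/2, q=5/8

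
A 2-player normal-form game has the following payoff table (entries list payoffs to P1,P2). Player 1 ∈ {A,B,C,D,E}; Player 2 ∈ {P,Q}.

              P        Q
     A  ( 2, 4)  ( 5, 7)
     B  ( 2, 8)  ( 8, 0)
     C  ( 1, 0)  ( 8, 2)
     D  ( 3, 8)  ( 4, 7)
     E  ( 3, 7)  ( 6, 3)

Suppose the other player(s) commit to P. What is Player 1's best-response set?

u_1(A vs P) = 2
u_1(B vs P) = 2
u_1(C vs P) = 1
u_1(D vs P) = 3
u_1(E vs P) = 3
max payoff 3 at {D,E}

argmax u_1 = {D,E}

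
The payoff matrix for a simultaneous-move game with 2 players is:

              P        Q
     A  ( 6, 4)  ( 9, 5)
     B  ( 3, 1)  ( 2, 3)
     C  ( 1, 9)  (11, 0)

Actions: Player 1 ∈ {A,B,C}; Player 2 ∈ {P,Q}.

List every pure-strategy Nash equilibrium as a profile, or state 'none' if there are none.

Equilibria: none

(A,P): not NE [P2→Q gives 5>4]
(A,Q): not NE [P1→C gives 11>9]
(B,P): not NE [P1→A gives 6>3; P2→Q gives 3>1]
(B,Q): not NE [P1→C gives 11>2]
(C,P): not NE [P1→A gives 6>1]
(C,Q): not NE [P2→P gives 9>0]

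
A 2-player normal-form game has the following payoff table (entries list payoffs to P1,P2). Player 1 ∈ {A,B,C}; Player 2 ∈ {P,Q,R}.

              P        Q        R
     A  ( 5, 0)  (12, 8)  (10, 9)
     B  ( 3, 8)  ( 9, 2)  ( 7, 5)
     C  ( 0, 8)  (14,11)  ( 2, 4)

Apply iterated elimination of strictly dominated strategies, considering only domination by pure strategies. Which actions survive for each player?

Survivors P1:{A,C} P2:{Q,R}

P1 drop B (A beats it: P:5>3 Q:12>9 R:10>7)
P2 drop P (Q beats it: A:8>0 C:11>8)
P1→{A,C} P2→{Q,R}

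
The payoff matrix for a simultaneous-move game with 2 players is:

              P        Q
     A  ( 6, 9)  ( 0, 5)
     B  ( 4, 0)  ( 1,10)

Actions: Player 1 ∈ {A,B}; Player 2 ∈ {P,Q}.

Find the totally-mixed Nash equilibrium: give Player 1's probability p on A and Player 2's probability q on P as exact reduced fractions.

(p,q) = (5/7, 1/3)

P1 indiff ⇒ q·6+(1-q)·0 = q·4+(1-q)·1 ⇒ q(2) = (1-q)(1) ⇒ q = 1/3
P2 indiff ⇒ p·9+(1-p)·0 = p·5+(1-p)·10 ⇒ p(4) = (1-p)(10) ⇒ p = 5/7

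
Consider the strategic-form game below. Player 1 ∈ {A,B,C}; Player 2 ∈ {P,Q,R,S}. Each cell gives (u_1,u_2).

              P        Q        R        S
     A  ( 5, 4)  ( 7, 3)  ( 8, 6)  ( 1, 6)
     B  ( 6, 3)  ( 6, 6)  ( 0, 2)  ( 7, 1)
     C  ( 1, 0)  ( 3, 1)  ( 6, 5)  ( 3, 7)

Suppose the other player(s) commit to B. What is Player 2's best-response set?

BR_2 = {Q}

u_2(P vs B) = 3
u_2(Q vs B) = 6
u_2(R vs B) = 2
u_2(S vs B) = 1
max payoff 6 at {Q}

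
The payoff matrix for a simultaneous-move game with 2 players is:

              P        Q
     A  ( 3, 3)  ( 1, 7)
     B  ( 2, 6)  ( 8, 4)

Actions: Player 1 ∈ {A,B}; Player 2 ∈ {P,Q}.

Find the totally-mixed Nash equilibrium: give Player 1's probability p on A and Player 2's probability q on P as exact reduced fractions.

P1 mixes 1/3 on A; P2 mixes 7/8 on P

P1 indiff ⇒ q·3+(1-q)·1 = q·2+(1-q)·8 ⇒ q(1) = (1-q)(7) ⇒ q = 7/8
P2 indiff ⇒ p·3+(1-p)·6 = p·7+(1-p)·4 ⇒ p(-4) = (1-p)(-2) ⇒ p = 1/3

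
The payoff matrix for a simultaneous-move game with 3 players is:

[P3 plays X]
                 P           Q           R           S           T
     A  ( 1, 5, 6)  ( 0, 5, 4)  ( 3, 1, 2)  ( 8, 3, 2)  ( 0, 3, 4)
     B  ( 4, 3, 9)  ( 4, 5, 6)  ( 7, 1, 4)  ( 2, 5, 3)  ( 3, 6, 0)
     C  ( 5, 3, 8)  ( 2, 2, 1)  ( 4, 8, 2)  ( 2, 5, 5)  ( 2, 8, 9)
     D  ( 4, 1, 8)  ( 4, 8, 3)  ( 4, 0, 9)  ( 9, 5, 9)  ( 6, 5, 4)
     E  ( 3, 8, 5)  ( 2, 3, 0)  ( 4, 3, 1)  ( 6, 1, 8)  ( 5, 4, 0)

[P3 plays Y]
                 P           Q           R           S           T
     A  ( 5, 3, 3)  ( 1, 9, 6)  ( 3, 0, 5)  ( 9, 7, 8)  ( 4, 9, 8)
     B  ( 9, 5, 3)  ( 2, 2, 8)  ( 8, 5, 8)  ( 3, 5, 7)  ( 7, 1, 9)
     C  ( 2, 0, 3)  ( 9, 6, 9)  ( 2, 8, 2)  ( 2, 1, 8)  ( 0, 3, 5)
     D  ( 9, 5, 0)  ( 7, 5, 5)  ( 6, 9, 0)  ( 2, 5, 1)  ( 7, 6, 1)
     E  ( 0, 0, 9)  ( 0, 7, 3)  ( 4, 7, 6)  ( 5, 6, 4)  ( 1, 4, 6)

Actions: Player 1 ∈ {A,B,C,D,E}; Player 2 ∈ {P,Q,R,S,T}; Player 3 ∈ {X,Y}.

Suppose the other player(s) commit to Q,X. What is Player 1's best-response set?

u_1(A vs Q,X) = 0
u_1(B vs Q,X) = 4
u_1(C vs Q,X) = 2
u_1(D vs Q,X) = 4
u_1(E vs Q,X) = 2
max payoff 4 at {B,D}

BR_1 = {B,D}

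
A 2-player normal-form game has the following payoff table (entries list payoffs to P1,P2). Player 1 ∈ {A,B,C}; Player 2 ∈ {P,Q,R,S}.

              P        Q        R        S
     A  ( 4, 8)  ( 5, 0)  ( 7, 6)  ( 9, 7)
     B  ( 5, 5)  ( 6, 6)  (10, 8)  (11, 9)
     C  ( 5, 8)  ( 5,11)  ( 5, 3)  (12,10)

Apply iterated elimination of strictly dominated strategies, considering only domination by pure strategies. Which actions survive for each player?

Remaining: P1:{B,C} P2:{Q,S}

P1 drop A (B beats it: P:5>4 Q:6>5 R:10>7 S:11>9)
P2 drop P (Q beats it: B:6>5 C:11>8)
P2 drop R (S beats it: B:9>8 C:10>3)
P1→{B,C} P2→{Q,S}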